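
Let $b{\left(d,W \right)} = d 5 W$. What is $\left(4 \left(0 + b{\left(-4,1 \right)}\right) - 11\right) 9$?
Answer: $-819$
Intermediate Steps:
$b{\left(d,W \right)} = 5 W d$ ($b{\left(d,W \right)} = 5 d W = 5 W d$)
$\left(4 \left(0 + b{\left(-4,1 \right)}\right) - 11\right) 9 = \left(4 \left(0 + 5 \cdot 1 \left(-4\right)\right) - 11\right) 9 = \left(4 \left(0 - 20\right) - 11\right) 9 = \left(4 \left(-20\right) - 11\right) 9 = \left(-80 - 11\right) 9 = \left(-91\right) 9 = -819$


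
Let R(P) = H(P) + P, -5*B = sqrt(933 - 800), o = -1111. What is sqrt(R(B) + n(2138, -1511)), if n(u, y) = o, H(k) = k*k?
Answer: sqrt(-27642 - 5*sqrt(133))/5 ≈ 33.286*I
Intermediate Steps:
H(k) = k**2
n(u, y) = -1111
B = -sqrt(133)/5 (B = -sqrt(933 - 800)/5 = -sqrt(133)/5 ≈ -2.3065)
R(P) = P + P**2 (R(P) = P**2 + P = P + P**2)
sqrt(R(B) + n(2138, -1511)) = sqrt((-sqrt(133)/5)*(1 - sqrt(133)/5) - 1111) = sqrt(-sqrt(133)*(1 - sqrt(133)/5)/5 - 1111) = sqrt(-1111 - sqrt(133)*(1 - sqrt(133)/5)/5)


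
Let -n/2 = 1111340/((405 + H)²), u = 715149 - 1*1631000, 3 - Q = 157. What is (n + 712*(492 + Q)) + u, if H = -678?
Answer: -50323830835/74529 ≈ -6.7523e+5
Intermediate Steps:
Q = -154 (Q = 3 - 1*157 = 3 - 157 = -154)
u = -915851 (u = 715149 - 1631000 = -915851)
n = -2222680/74529 (n = -2222680/((405 - 678)²) = -2222680/((-273)²) = -2222680/74529 ≈ -29.823)
(n + 712*(492 + Q)) + u = (-2222680/74529 + 712*(492 - 154)) - 915851 = (-2222680/74529 + 712*338) - 915851 = (-2222680/74529 + 240656) - 915851 = 17933628344/74529 - 915851 = -50323830835/74529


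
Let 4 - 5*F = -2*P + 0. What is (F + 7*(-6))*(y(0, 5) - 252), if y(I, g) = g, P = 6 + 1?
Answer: 47424/5 ≈ 9484.8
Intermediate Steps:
P = 7
F = 18/5 (F = ⅘ - (-2*7 + 0)/5 = ⅘ - (-14 + 0)/5 = ⅘ - ⅕*(-14) = ⅘ + 14/5 = 18/5 ≈ 3.6000)
(F + 7*(-6))*(y(0, 5) - 252) = (18/5 + 7*(-6))*(5 - 252) = (18/5 - 42)*(-247) = -192/5*(-247) = 47424/5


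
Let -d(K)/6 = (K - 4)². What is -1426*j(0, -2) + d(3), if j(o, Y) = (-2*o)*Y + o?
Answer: -6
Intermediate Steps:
j(o, Y) = o - 2*Y*o (j(o, Y) = -2*Y*o + o = o - 2*Y*o)
d(K) = -6*(-4 + K)² (d(K) = -6*(K - 4)² = -6*(-4 + K)²)
-1426*j(0, -2) + d(3) = -1426*0*(1 - 2*(-2)) - 6*(-4 + 3)² = -1426*0*(1 + 4) - 6*(-1)² = -1426*0*5 - 6*1 = -1426*0 - 6 = -713*0 - 6 = 0 - 6 = -6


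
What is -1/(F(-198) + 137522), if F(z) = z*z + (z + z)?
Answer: -1/176330 ≈ -5.6712e-6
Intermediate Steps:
F(z) = z² + 2*z
-1/(F(-198) + 137522) = -1/(-198*(2 - 198) + 137522) = -1/(-198*(-196) + 137522) = -1/(38808 + 137522) = -1/176330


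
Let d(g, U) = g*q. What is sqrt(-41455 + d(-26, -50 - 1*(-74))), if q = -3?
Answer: I*sqrt(41377) ≈ 203.41*I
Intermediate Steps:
d(g, U) = -3*g (d(g, U) = g*(-3) = -3*g)
sqrt(-41455 + d(-26, -50 - 1*(-74))) = sqrt(-41455 - 3*(-26)) = sqrt(-41455 + 78) = sqrt(-41377) = I*sqrt(41377)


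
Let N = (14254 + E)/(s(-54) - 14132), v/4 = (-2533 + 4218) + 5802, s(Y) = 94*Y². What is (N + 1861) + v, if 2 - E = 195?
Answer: 8269463409/259972 ≈ 31809.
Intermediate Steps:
E = -193 (E = 2 - 1*195 = 2 - 195 = -193)
v = 29948 (v = 4*((-2533 + 4218) + 5802) = 4*(1685 + 5802) = 4*7487 = 29948)
N = 14061/259972 (N = (14254 - 193)/(94*(-54)² - 14132) = 14061/(94*2916 - 14132) = 14061/(274104 - 14132) = 14061/259972 ≈ 0.054087)
(N + 1861) + v = (14061/259972 + 1861) + 29948 = 483821953/259972 + 29948 = 8269463409/259972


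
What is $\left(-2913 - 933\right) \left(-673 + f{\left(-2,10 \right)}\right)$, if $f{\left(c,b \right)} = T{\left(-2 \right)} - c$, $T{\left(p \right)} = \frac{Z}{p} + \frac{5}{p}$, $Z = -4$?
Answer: $2582589$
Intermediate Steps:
$T{\left(p \right)} = \frac{1}{p}$ ($T{\left(p \right)} = - \frac{4}{p} + \frac{5}{p} = \frac{1}{p}$)
$f{\left(c,b \right)} = - \frac{1}{2} - c$ ($f{\left(c,b \right)} = \frac{1}{-2} - c = - \frac{1}{2} - c$)
$\left(-2913 - 933\right) \left(-673 + f{\left(-2,10 \right)}\right) = \left(-2913 - 933\right) \left(-673 - - \frac{3}{2}\right) = - 3846 \left(-673 + \left(- \frac{1}{2} + 2\right)\right) = - 3846 \left(-673 + \frac{3}{2}\right) = \left(-3846\right) \left(- \frac{1343}{2}\right) = 2582589$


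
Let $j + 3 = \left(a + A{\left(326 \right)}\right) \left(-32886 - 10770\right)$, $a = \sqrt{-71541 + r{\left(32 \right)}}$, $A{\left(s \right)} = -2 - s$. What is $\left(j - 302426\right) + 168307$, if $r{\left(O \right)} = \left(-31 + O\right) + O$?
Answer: $14185046 - 87312 i \sqrt{17877} \approx 1.4185 \cdot 10^{7} - 1.1674 \cdot 10^{7} i$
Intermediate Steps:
$r{\left(O \right)} = -31 + 2 O$
$a = 2 i \sqrt{17877}$ ($a = \sqrt{-71541 + \left(-31 + 2 \cdot 32\right)} = \sqrt{-71541 + \left(-31 + 64\right)} = \sqrt{-71541 + 33} = \sqrt{-71508} = 2 i \sqrt{17877} \approx 267.41 i$)
$j = 14319165 - 87312 i \sqrt{17877}$ ($j = -3 + \left(2 i \sqrt{17877} - 328\right) \left(-32886 - 10770\right) = -3 + \left(2 i \sqrt{17877} - 328\right) \left(-43656\right) = -3 + \left(-328 + 2 i \sqrt{17877}\right) \left(-43656\right) = -3 + \left(14319168 - 87312 i \sqrt{17877}\right) = 14319165 - 87312 i \sqrt{17877} \approx 1.4319 \cdot 10^{7} - 1.1674 \cdot 10^{7} i$)
$\left(j - 302426\right) + 168307 = \left(\left(14319165 - 87312 i \sqrt{17877}\right) - 302426\right) + 168307 = \left(14016739 - 87312 i \sqrt{17877}\right) + 168307 = 14185046 - 87312 i \sqrt{17877}$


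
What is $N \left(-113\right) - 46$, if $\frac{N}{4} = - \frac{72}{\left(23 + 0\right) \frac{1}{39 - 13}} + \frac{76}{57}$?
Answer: $\frac{2493674}{69} \approx 36140.0$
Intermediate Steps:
$N = - \frac{22096}{69}$ ($N = 4 \left(- \frac{72}{\left(23 + 0\right) \frac{1}{39 - 13}} + \frac{76}{57}\right) = 4 \left(- \frac{72}{23 \cdot \frac{1}{26}} + 76 \cdot \frac{1}{57}\right) = 4 \left(- \frac{72}{23 \cdot \frac{1}{26}} + \frac{4}{3}\right) = 4 \left(- \frac{72}{\frac{23}{26}} + \frac{4}{3}\right) = 4 \left(\left(-72\right) \frac{26}{23} + \frac{4}{3}\right) = 4 \left(- \frac{1872}{23} + \frac{4}{3}\right) = 4 \left(- \frac{5524}{69}\right) = - \frac{22096}{69} \approx -320.23$)
$N \left(-113\right) - 46 = \left(- \frac{22096}{69}\right) \left(-113\right) - 46 = \frac{2496848}{69} - 46 = \frac{2493674}{69}$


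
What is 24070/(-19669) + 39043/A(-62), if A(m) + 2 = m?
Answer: -769477247/1258816 ≈ -611.27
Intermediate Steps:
A(m) = -2 + m
24070/(-19669) + 39043/A(-62) = 24070/(-19669) + 39043/(-2 - 62) = 24070*(-1/19669) + 39043/(-64) = -24070/19669 + 39043*(-1/64) = -24070/19669 - 39043/64 = -769477247/1258816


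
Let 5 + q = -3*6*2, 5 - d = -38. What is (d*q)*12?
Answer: -21156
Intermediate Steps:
d = 43 (d = 5 - 1*(-38) = 5 + 38 = 43)
q = -41 (q = -5 - 3*6*2 = -5 - 18*2 = -5 - 36 = -41)
(d*q)*12 = (43*(-41))*12 = -1763*12 = -21156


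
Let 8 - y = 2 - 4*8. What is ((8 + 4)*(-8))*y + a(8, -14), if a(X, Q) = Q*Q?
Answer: -3452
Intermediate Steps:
a(X, Q) = Q**2
y = 38 (y = 8 - (2 - 4*8) = 8 - (2 - 32) = 8 - 1*(-30) = 8 + 30 = 38)
((8 + 4)*(-8))*y + a(8, -14) = ((8 + 4)*(-8))*38 + (-14)**2 = (12*(-8))*38 + 196 = -96*38 + 196 = -3648 + 196 = -3452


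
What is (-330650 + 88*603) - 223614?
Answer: -501200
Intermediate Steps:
(-330650 + 88*603) - 223614 = (-330650 + 53064) - 223614 = -277586 - 223614 = -501200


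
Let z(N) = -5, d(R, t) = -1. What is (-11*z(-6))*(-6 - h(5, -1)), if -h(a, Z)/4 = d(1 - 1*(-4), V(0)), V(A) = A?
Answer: -550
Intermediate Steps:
h(a, Z) = 4 (h(a, Z) = -4*(-1) = 4)
(-11*z(-6))*(-6 - h(5, -1)) = (-11*(-5))*(-6 - 1*4) = 55*(-6 - 4) = 55*(-10) = -550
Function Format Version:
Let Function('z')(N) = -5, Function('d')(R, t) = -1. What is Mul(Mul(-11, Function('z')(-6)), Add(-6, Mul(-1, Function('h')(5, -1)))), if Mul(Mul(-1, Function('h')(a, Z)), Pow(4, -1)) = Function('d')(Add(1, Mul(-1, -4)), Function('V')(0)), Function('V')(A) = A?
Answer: -550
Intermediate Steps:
Function('h')(a, Z) = 4 (Function('h')(a, Z) = Mul(-4, -1) = 4)
Mul(Mul(-11, Function('z')(-6)), Add(-6, Mul(-1, Function('h')(5, -1)))) = Mul(Mul(-11, -5), Add(-6, Mul(-1, 4))) = Mul(55, Add(-6, -4)) = Mul(55, -10) = -550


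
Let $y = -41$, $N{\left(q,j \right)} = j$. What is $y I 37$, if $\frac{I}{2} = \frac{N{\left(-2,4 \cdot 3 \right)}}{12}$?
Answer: $-3034$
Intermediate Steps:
$I = 2$ ($I = 2 \frac{4 \cdot 3}{12} = 2 \cdot 12 \cdot \frac{1}{12} = 2 \cdot 1 = 2$)
$y I 37 = \left(-41\right) 2 \cdot 37 = \left(-82\right) 37 = -3034$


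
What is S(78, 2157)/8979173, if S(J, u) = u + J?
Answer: 2235/8979173 ≈ 0.00024891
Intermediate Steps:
S(J, u) = J + u
S(78, 2157)/8979173 = (78 + 2157)/8979173 = 2235*(1/8979173) = 2235/8979173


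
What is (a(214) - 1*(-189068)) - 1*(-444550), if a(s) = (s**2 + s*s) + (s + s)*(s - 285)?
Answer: 694822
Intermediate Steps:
a(s) = 2*s**2 + 2*s*(-285 + s) (a(s) = (s**2 + s**2) + (2*s)*(-285 + s) = 2*s**2 + 2*s*(-285 + s))
(a(214) - 1*(-189068)) - 1*(-444550) = (2*214*(-285 + 2*214) - 1*(-189068)) - 1*(-444550) = (2*214*(-285 + 428) + 189068) + 444550 = (2*214*143 + 189068) + 444550 = (61204 + 189068) + 444550 = 250272 + 444550 = 694822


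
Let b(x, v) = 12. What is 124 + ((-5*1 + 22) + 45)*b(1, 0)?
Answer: 868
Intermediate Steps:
124 + ((-5*1 + 22) + 45)*b(1, 0) = 124 + ((-5*1 + 22) + 45)*12 = 124 + ((-5 + 22) + 45)*12 = 124 + (17 + 45)*12 = 124 + 62*12 = 124 + 744 = 868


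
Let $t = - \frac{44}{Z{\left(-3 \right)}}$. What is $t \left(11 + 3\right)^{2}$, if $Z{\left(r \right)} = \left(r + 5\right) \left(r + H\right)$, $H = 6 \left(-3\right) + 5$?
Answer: $\frac{539}{2} \approx 269.5$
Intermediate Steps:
$H = -13$ ($H = -18 + 5 = -13$)
$Z{\left(r \right)} = \left(-13 + r\right) \left(5 + r\right)$ ($Z{\left(r \right)} = \left(r + 5\right) \left(r - 13\right) = \left(5 + r\right) \left(-13 + r\right) = \left(-13 + r\right) \left(5 + r\right)$)
$t = \frac{11}{8}$ ($t = - \frac{44}{-65 + \left(-3\right)^{2} - -24} = - \frac{44}{-65 + 9 + 24} = - \frac{44}{-32} = \left(-44\right) \left(- \frac{1}{32}\right) = \frac{11}{8} \approx 1.375$)
$t \left(11 + 3\right)^{2} = \frac{11 \left(11 + 3\right)^{2}}{8} = \frac{11 \cdot 14^{2}}{8} = \frac{11}{8} \cdot 196 = \frac{539}{2}$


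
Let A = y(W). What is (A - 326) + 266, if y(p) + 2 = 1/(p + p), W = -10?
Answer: -1241/20 ≈ -62.050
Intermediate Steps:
y(p) = -2 + 1/(2*p) (y(p) = -2 + 1/(p + p) = -2 + 1/(2*p))
A = -41/20 (A = -2 + (½)/(-10) = -2 + (½)*(-⅒) = -2 - 1/20 = -41/20 ≈ -2.0500)
(A - 326) + 266 = (-41/20 - 326) + 266 = -6561/20 + 266 = -1241/20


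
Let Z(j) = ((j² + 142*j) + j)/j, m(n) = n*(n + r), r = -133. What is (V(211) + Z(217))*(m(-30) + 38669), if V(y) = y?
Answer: 24872189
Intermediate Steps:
m(n) = n*(-133 + n) (m(n) = n*(n - 133) = n*(-133 + n))
Z(j) = (j² + 143*j)/j
(V(211) + Z(217))*(m(-30) + 38669) = (211 + (143 + 217))*(-30*(-133 - 30) + 38669) = (211 + 360)*(-30*(-163) + 38669) = 571*(4890 + 38669) = 571*43559 = 24872189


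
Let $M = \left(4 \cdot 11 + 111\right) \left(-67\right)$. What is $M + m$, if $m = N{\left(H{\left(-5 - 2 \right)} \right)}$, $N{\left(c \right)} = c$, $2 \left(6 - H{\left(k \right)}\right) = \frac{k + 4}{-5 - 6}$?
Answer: $- \frac{228341}{22} \approx -10379.0$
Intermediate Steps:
$H{\left(k \right)} = \frac{68}{11} + \frac{k}{22}$ ($H{\left(k \right)} = 6 - \frac{\left(k + 4\right) \frac{1}{-5 - 6}}{2} = 6 - \frac{\left(4 + k\right) \frac{1}{-11}}{2} = 6 - \frac{\left(4 + k\right) \left(- \frac{1}{11}\right)}{2} = 6 - \frac{- \frac{4}{11} - \frac{k}{11}}{2} = 6 + \left(\frac{2}{11} + \frac{k}{22}\right) = \frac{68}{11} + \frac{k}{22}$)
$m = \frac{129}{22}$ ($m = \frac{68}{11} + \frac{-5 - 2}{22} = \frac{68}{11} + \frac{1}{22} \left(-7\right) = \frac{68}{11} - \frac{7}{22} = \frac{129}{22} \approx 5.8636$)
$M = -10385$ ($M = \left(44 + 111\right) \left(-67\right) = 155 \left(-67\right) = -10385$)
$M + m = -10385 + \frac{129}{22} = - \frac{228341}{22}$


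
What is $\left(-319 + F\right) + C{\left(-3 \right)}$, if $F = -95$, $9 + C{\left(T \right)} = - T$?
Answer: $-420$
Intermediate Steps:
$C{\left(T \right)} = -9 - T$
$\left(-319 + F\right) + C{\left(-3 \right)} = \left(-319 - 95\right) - 6 = -414 + \left(-9 + 3\right) = -414 - 6 = -420$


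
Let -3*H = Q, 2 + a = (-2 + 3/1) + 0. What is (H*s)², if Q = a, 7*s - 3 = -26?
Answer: 529/441 ≈ 1.1995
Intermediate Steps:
a = -1 (a = -2 + ((-2 + 3/1) + 0) = -2 + ((-2 + 3*1) + 0) = -2 + ((-2 + 3) + 0) = -2 + (1 + 0) = -2 + 1 = -1)
s = -23/7 (s = 3/7 + (⅐)*(-26) = 3/7 - 26/7 = -23/7 ≈ -3.2857)
Q = -1
H = ⅓ (H = -⅓*(-1) = ⅓ ≈ 0.33333)
(H*s)² = ((⅓)*(-23/7))² = (-23/21)² = 529/441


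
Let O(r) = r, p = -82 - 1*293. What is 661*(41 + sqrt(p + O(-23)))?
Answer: 27101 + 661*I*sqrt(398) ≈ 27101.0 + 13187.0*I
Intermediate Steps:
p = -375 (p = -82 - 293 = -375)
661*(41 + sqrt(p + O(-23))) = 661*(41 + sqrt(-375 - 23)) = 661*(41 + sqrt(-398)) = 661*(41 + I*sqrt(398)) = 27101 + 661*I*sqrt(398)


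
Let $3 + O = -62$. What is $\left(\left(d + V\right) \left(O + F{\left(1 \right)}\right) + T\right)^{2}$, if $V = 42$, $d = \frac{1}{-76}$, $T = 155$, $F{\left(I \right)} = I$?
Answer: $\frac{2314668321}{361} \approx 6.4118 \cdot 10^{6}$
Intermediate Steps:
$O = -65$ ($O = -3 - 62 = -65$)
$d = - \frac{1}{76} \approx -0.013158$
$\left(\left(d + V\right) \left(O + F{\left(1 \right)}\right) + T\right)^{2} = \left(\left(- \frac{1}{76} + 42\right) \left(-65 + 1\right) + 155\right)^{2} = \left(\frac{3191}{76} \left(-64\right) + 155\right)^{2} = \left(- \frac{51056}{19} + 155\right)^{2} = \left(- \frac{48111}{19}\right)^{2} = \frac{2314668321}{361}$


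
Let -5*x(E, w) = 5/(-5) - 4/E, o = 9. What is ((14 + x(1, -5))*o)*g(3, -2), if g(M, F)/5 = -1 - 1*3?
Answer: -2700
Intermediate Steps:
g(M, F) = -20 (g(M, F) = 5*(-1 - 1*3) = 5*(-1 - 3) = 5*(-4) = -20)
x(E, w) = ⅕ + 4/(5*E) (x(E, w) = -(5/(-5) - 4/E)/5 = -(5*(-⅕) - 4/E)/5 = -(-1 - 4/E)/5 = ⅕ + 4/(5*E))
((14 + x(1, -5))*o)*g(3, -2) = ((14 + (⅕)*(4 + 1)/1)*9)*(-20) = ((14 + (⅕)*1*5)*9)*(-20) = ((14 + 1)*9)*(-20) = (15*9)*(-20) = 135*(-20) = -2700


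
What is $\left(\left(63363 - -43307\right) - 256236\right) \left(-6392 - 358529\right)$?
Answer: $54579774286$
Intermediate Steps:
$\left(\left(63363 - -43307\right) - 256236\right) \left(-6392 - 358529\right) = \left(\left(63363 + 43307\right) - 256236\right) \left(-364921\right) = \left(106670 - 256236\right) \left(-364921\right) = \left(-149566\right) \left(-364921\right) = 54579774286$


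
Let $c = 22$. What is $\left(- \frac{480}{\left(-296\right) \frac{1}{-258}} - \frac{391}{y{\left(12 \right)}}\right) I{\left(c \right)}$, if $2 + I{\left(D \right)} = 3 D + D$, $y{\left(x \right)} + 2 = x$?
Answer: $- \frac{7278481}{185} \approx -39343.0$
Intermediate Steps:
$y{\left(x \right)} = -2 + x$
$I{\left(D \right)} = -2 + 4 D$ ($I{\left(D \right)} = -2 + \left(3 D + D\right) = -2 + 4 D$)
$\left(- \frac{480}{\left(-296\right) \frac{1}{-258}} - \frac{391}{y{\left(12 \right)}}\right) I{\left(c \right)} = \left(- \frac{480}{\left(-296\right) \frac{1}{-258}} - \frac{391}{-2 + 12}\right) \left(-2 + 4 \cdot 22\right) = \left(- \frac{480}{\left(-296\right) \left(- \frac{1}{258}\right)} - \frac{391}{10}\right) \left(-2 + 88\right) = \left(- \frac{480}{\frac{148}{129}} - \frac{391}{10}\right) 86 = \left(\left(-480\right) \frac{129}{148} - \frac{391}{10}\right) 86 = \left(- \frac{15480}{37} - \frac{391}{10}\right) 86 = \left(- \frac{169267}{370}\right) 86 = - \frac{7278481}{185}$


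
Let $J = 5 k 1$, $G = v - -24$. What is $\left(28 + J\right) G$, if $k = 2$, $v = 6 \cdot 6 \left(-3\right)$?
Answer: $-3192$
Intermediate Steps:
$v = -108$ ($v = 36 \left(-3\right) = -108$)
$G = -84$ ($G = -108 - -24 = -108 + 24 = -84$)
$J = 10$ ($J = 5 \cdot 2 \cdot 1 = 10 \cdot 1 = 10$)
$\left(28 + J\right) G = \left(28 + 10\right) \left(-84\right) = 38 \left(-84\right) = -3192$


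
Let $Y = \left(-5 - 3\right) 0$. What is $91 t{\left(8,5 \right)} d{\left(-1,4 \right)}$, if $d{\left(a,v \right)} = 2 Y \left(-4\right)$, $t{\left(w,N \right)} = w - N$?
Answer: $0$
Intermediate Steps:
$Y = 0$ ($Y = \left(-8\right) 0 = 0$)
$d{\left(a,v \right)} = 0$ ($d{\left(a,v \right)} = 2 \cdot 0 \left(-4\right) = 0 \left(-4\right) = 0$)
$91 t{\left(8,5 \right)} d{\left(-1,4 \right)} = 91 \left(8 - 5\right) 0 = 91 \cdot 3 \cdot 0 = 273 \cdot 0 = 0$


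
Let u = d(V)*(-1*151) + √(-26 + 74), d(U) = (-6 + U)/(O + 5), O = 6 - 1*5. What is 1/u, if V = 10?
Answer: -453/45386 - 9*√3/22693 ≈ -0.010668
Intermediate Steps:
O = 1 (O = 6 - 5 = 1)
d(U) = -1 + U/6 (d(U) = (-6 + U)/(1 + 5) = (-6 + U)/6 = (-6 + U)*(⅙) = -1 + U/6)
u = -302/3 + 4*√3 (u = (-1 + (⅙)*10)*(-1*151) + √(-26 + 74) = (-1 + 5/3)*(-151) + √48 = (⅔)*(-151) + 4*√3 = -302/3 + 4*√3 ≈ -93.739)
1/u = 1/(-302/3 + 4*√3)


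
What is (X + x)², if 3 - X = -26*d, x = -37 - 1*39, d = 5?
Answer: 3249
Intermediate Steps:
x = -76 (x = -37 - 39 = -76)
X = 133 (X = 3 - (-26)*5 = 3 - 1*(-130) = 3 + 130 = 133)
(X + x)² = (133 - 76)² = 57² = 3249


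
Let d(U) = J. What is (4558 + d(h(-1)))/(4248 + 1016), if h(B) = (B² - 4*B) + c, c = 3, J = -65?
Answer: 4493/5264 ≈ 0.85353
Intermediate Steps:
h(B) = 3 + B² - 4*B (h(B) = (B² - 4*B) + 3 = 3 + B² - 4*B)
d(U) = -65
(4558 + d(h(-1)))/(4248 + 1016) = (4558 - 65)/(4248 + 1016) = 4493/5264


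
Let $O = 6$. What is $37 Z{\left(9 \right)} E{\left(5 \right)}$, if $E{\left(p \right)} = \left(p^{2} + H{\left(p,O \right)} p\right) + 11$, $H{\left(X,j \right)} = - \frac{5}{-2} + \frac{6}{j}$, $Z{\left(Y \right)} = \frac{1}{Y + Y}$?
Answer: $\frac{3959}{36} \approx 109.97$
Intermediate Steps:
$Z{\left(Y \right)} = \frac{1}{2 Y}$
$H{\left(X,j \right)} = \frac{5}{2} + \frac{6}{j}$ ($H{\left(X,j \right)} = \left(-5\right) \left(- \frac{1}{2}\right) + \frac{6}{j} = \frac{5}{2} + \frac{6}{j}$)
$E{\left(p \right)} = 11 + p^{2} + \frac{7 p}{2}$ ($E{\left(p \right)} = \left(p^{2} + \left(\frac{5}{2} + \frac{6}{6}\right) p\right) + 11 = \left(p^{2} + \left(\frac{5}{2} + 6 \cdot \frac{1}{6}\right) p\right) + 11 = \left(p^{2} + \left(\frac{5}{2} + 1\right) p\right) + 11 = \left(p^{2} + \frac{7 p}{2}\right) + 11 = 11 + p^{2} + \frac{7 p}{2}$)
$37 Z{\left(9 \right)} E{\left(5 \right)} = 37 \frac{1}{2 \cdot 9} \left(11 + 5^{2} + \frac{7}{2} \cdot 5\right) = 37 \cdot \frac{1}{2} \cdot \frac{1}{9} \left(11 + 25 + \frac{35}{2}\right) = 37 \cdot \frac{1}{18} \cdot \frac{107}{2} = \frac{37}{18} \cdot \frac{107}{2} = \frac{3959}{36}$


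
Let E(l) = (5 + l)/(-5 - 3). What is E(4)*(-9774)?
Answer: 43983/4 ≈ 10996.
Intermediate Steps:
E(l) = -5/8 - l/8 (E(l) = (5 + l)/(-8) = (5 + l)*(-⅛) = -5/8 - l/8)
E(4)*(-9774) = (-5/8 - ⅛*4)*(-9774) = (-5/8 - ½)*(-9774) = -9/8*(-9774) = 43983/4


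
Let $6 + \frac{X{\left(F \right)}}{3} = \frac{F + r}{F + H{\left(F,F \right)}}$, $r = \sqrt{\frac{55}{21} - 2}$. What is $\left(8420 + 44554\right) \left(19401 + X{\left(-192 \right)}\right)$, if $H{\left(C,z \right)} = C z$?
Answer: $\frac{196117694100}{191} + \frac{8829 \sqrt{273}}{42784} \approx 1.0268 \cdot 10^{9}$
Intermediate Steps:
$r = \frac{\sqrt{273}}{21}$ ($r = \sqrt{55 \cdot \frac{1}{21} - 2} = \sqrt{\frac{55}{21} - 2} = \sqrt{\frac{13}{21}} = \frac{\sqrt{273}}{21} \approx 0.7868$)
$X{\left(F \right)} = -18 + \frac{3 \left(F + \frac{\sqrt{273}}{21}\right)}{F + F^{2}}$ ($X{\left(F \right)} = -18 + 3 \frac{F + \frac{\sqrt{273}}{21}}{F + F F} = -18 + 3 \frac{F + \frac{\sqrt{273}}{21}}{F + F^{2}} = -18 + \frac{3 \left(F + \frac{\sqrt{273}}{21}\right)}{F + F^{2}}$)
$\left(8420 + 44554\right) \left(19401 + X{\left(-192 \right)}\right) = \left(8420 + 44554\right) \left(19401 + \frac{\sqrt{273} - 126 \left(-192\right)^{2} - -20160}{7 \left(-192\right) \left(1 - 192\right)}\right) = 52974 \left(19401 + \frac{1}{7} \left(- \frac{1}{192}\right) \frac{1}{-191} \left(\sqrt{273} - 4644864 + 20160\right)\right) = 52974 \left(19401 + \frac{1}{7} \left(- \frac{1}{192}\right) \left(- \frac{1}{191}\right) \left(\sqrt{273} - 4644864 + 20160\right)\right) = 52974 \left(19401 + \frac{1}{7} \left(- \frac{1}{192}\right) \left(- \frac{1}{191}\right) \left(-4624704 + \sqrt{273}\right)\right) = 52974 \left(19401 - \left(\frac{3441}{191} - \frac{\sqrt{273}}{256704}\right)\right) = 52974 \left(\frac{3702150}{191} + \frac{\sqrt{273}}{256704}\right) = \frac{196117694100}{191} + \frac{8829 \sqrt{273}}{42784}$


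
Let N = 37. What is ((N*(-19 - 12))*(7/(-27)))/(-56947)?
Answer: -259/49599 ≈ -0.0052219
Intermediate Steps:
((N*(-19 - 12))*(7/(-27)))/(-56947) = ((37*(-19 - 12))*(7/(-27)))/(-56947) = ((37*(-31))*(7*(-1/27)))*(-1/56947) = -1147*(-7/27)*(-1/56947) = (8029/27)*(-1/56947) = -259/49599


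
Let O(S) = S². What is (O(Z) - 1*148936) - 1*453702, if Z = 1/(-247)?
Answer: -36766341741/61009 ≈ -6.0264e+5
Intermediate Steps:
Z = -1/247 ≈ -0.0040486
(O(Z) - 1*148936) - 1*453702 = ((-1/247)² - 1*148936) - 1*453702 = (1/61009 - 148936) - 453702 = -9086436423/61009 - 453702 = -36766341741/61009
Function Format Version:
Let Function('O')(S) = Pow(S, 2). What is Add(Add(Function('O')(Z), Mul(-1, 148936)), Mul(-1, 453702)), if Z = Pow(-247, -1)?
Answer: Rational(-36766341741, 61009) ≈ -6.0264e+5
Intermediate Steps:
Z = Rational(-1, 247) ≈ -0.0040486
Add(Add(Function('O')(Z), Mul(-1, 148936)), Mul(-1, 453702)) = Add(Add(Pow(Rational(-1, 247), 2), Mul(-1, 148936)), Mul(-1, 453702)) = Add(Add(Rational(1, 61009), -148936), -453702) = Add(Rational(-9086436423, 61009), -453702) = Rational(-36766341741, 61009)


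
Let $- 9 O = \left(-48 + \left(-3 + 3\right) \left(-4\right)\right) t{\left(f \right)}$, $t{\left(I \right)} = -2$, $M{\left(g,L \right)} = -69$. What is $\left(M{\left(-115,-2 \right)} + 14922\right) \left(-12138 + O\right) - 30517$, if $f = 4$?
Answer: $-180474663$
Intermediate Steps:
$O = - \frac{32}{3}$ ($O = - \frac{\left(-48 + \left(-3 + 3\right) \left(-4\right)\right) \left(-2\right)}{9} = - \frac{\left(-48 + 0 \left(-4\right)\right) \left(-2\right)}{9} = - \frac{\left(-48 + 0\right) \left(-2\right)}{9} = - \frac{\left(-48\right) \left(-2\right)}{9} = \left(- \frac{1}{9}\right) 96 = - \frac{32}{3} \approx -10.667$)
$\left(M{\left(-115,-2 \right)} + 14922\right) \left(-12138 + O\right) - 30517 = \left(-69 + 14922\right) \left(-12138 - \frac{32}{3}\right) - 30517 = 14853 \left(- \frac{36446}{3}\right) - 30517 = -180444146 - 30517 = -180474663$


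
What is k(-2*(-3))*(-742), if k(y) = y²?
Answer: -26712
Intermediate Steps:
k(-2*(-3))*(-742) = (-2*(-3))²*(-742) = 6²*(-742) = 36*(-742) = -26712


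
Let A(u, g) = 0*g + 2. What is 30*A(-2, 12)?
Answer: 60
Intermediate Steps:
A(u, g) = 2 (A(u, g) = 0 + 2 = 2)
30*A(-2, 12) = 30*2 = 60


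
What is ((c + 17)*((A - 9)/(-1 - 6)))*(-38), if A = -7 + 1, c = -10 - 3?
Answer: -2280/7 ≈ -325.71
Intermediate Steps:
c = -13
A = -6
((c + 17)*((A - 9)/(-1 - 6)))*(-38) = ((-13 + 17)*((-6 - 9)/(-1 - 6)))*(-38) = (4*(-15/(-7)))*(-38) = (4*(-15*(-1/7)))*(-38) = (4*(15/7))*(-38) = (60/7)*(-38) = -2280/7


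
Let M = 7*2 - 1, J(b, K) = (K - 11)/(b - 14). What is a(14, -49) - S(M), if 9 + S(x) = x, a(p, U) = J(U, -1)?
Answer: -80/21 ≈ -3.8095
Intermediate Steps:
J(b, K) = (-11 + K)/(-14 + b)
a(p, U) = -12/(-14 + U) (a(p, U) = (-11 - 1)/(-14 + U) = -12/(-14 + U))
M = 13 (M = 14 - 1 = 13)
S(x) = -9 + x
a(14, -49) - S(M) = -12/(-14 - 49) - (-9 + 13) = -12/(-63) - 1*4 = -12*(-1/63) - 4 = 4/21 - 4 = -80/21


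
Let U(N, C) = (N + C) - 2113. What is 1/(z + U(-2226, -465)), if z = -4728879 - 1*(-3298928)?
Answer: -1/1434755 ≈ -6.9698e-7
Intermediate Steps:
z = -1429951 (z = -4728879 + 3298928 = -1429951)
U(N, C) = -2113 + C + N (U(N, C) = (C + N) - 2113 = -2113 + C + N)
1/(z + U(-2226, -465)) = 1/(-1429951 + (-2113 - 465 - 2226)) = 1/(-1429951 - 4804) = 1/(-1434755) = -1/1434755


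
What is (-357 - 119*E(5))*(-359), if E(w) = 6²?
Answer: 1666119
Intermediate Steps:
E(w) = 36
(-357 - 119*E(5))*(-359) = (-357 - 119*36)*(-359) = (-357 - 4284)*(-359) = -4641*(-359) = 1666119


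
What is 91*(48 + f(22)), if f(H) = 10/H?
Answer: 48503/11 ≈ 4409.4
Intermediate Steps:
91*(48 + f(22)) = 91*(48 + 10/22) = 91*(48 + 10*(1/22)) = 91*(48 + 5/11) = 91*(533/11) = 48503/11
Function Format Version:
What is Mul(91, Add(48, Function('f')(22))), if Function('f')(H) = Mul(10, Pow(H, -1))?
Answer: Rational(48503, 11) ≈ 4409.4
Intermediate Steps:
Mul(91, Add(48, Function('f')(22))) = Mul(91, Add(48, Mul(10, Pow(22, -1)))) = Mul(91, Add(48, Mul(10, Rational(1, 22)))) = Mul(91, Add(48, Rational(5, 11))) = Mul(91, Rational(533, 11)) = Rational(48503, 11)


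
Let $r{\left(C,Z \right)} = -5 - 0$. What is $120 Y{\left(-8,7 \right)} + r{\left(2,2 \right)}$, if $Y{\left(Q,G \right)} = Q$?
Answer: $-965$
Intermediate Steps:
$r{\left(C,Z \right)} = -5$ ($r{\left(C,Z \right)} = -5 + 0 = -5$)
$120 Y{\left(-8,7 \right)} + r{\left(2,2 \right)} = 120 \left(-8\right) - 5 = -960 - 5 = -965$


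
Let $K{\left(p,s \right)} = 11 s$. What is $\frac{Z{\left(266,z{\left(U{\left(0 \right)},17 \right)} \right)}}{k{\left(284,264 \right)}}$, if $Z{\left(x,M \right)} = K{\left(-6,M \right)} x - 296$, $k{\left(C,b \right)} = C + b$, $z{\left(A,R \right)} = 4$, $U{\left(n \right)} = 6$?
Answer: $\frac{2852}{137} \approx 20.818$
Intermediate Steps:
$Z{\left(x,M \right)} = -296 + 11 M x$ ($Z{\left(x,M \right)} = 11 M x - 296 = -296 + 11 M x$)
$\frac{Z{\left(266,z{\left(U{\left(0 \right)},17 \right)} \right)}}{k{\left(284,264 \right)}} = \frac{-296 + 11 \cdot 4 \cdot 266}{284 + 264} = \frac{-296 + 11704}{548} = 11408 \cdot \frac{1}{548} = \frac{2852}{137}$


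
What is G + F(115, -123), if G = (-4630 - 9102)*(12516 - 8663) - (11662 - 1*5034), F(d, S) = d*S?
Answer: -52930169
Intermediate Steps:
F(d, S) = S*d
G = -52916024 (G = -13732*3853 - (11662 - 5034) = -52909396 - 1*6628 = -52909396 - 6628 = -52916024)
G + F(115, -123) = -52916024 - 123*115 = -52916024 - 14145 = -52930169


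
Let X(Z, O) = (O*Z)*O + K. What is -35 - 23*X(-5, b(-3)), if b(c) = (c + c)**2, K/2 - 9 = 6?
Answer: 148315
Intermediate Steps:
K = 30 (K = 18 + 2*6 = 18 + 12 = 30)
b(c) = 4*c**2 (b(c) = (2*c)**2 = 4*c**2)
X(Z, O) = 30 + Z*O**2 (X(Z, O) = (O*Z)*O + 30 = Z*O**2 + 30 = 30 + Z*O**2)
-35 - 23*X(-5, b(-3)) = -35 - 23*(30 - 5*(4*(-3)**2)**2) = -35 - 23*(30 - 5*(4*9)**2) = -35 - 23*(30 - 5*36**2) = -35 - 23*(30 - 5*1296) = -35 - 23*(30 - 6480) = -35 - 23*(-6450) = -35 + 148350 = 148315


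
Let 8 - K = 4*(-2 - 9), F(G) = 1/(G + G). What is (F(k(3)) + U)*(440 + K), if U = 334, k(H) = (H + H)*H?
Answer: 493025/3 ≈ 1.6434e+5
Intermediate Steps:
k(H) = 2*H² (k(H) = (2*H)*H = 2*H²)
F(G) = 1/(2*G)
K = 52 (K = 8 - 4*(-2 - 9) = 8 - 4*(-11) = 8 - 1*(-44) = 8 + 44 = 52)
(F(k(3)) + U)*(440 + K) = (1/(2*((2*3²))) + 334)*(440 + 52) = (1/(2*((2*9))) + 334)*492 = ((½)/18 + 334)*492 = ((½)*(1/18) + 334)*492 = (1/36 + 334)*492 = (12025/36)*492 = 493025/3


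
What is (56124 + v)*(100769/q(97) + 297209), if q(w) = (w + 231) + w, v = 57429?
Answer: 14354756392482/425 ≈ 3.3776e+10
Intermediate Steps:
q(w) = 231 + 2*w (q(w) = (231 + w) + w = 231 + 2*w)
(56124 + v)*(100769/q(97) + 297209) = (56124 + 57429)*(100769/(231 + 2*97) + 297209) = 113553*(100769/(231 + 194) + 297209) = 113553*(100769/425 + 297209) = 113553*(126414594/425) = 14354756392482/425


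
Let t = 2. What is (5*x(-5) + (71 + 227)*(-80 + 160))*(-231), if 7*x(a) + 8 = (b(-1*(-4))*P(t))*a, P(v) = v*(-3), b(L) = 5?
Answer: -5530470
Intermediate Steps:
P(v) = -3*v
x(a) = -8/7 - 30*a/7 (x(a) = -8/7 + ((5*(-3*2))*a)/7 = -8/7 + ((5*(-6))*a)/7 = -8/7 + (-30*a)/7 = -8/7 - 30*a/7)
(5*x(-5) + (71 + 227)*(-80 + 160))*(-231) = (5*(-8/7 - 30/7*(-5)) + (71 + 227)*(-80 + 160))*(-231) = (5*(-8/7 + 150/7) + 298*80)*(-231) = (5*(142/7) + 23840)*(-231) = (710/7 + 23840)*(-231) = (167590/7)*(-231) = -5530470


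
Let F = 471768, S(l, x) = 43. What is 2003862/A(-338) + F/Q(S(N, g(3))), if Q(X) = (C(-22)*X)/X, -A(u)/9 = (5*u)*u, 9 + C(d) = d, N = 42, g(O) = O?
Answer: -404235328727/26561730 ≈ -15219.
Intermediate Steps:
C(d) = -9 + d
A(u) = -45*u² (A(u) = -9*5*u*u = -45*u²)
Q(X) = -31 (Q(X) = ((-9 - 22)*X)/X = (-31*X)/X = -31)
2003862/A(-338) + F/Q(S(N, g(3))) = 2003862/((-45*(-338)²)) + 471768/(-31) = 2003862/((-45*114244)) + 471768*(-1/31) = 2003862/(-5140980) - 471768/31 = 2003862*(-1/5140980) - 471768/31 = -333977/856830 - 471768/31 = -404235328727/26561730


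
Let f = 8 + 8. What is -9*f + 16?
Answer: -128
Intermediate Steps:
f = 16
-9*f + 16 = -9*16 + 16 = -144 + 16 = -128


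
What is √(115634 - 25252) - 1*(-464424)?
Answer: 464424 + √90382 ≈ 4.6472e+5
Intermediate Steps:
√(115634 - 25252) - 1*(-464424) = √90382 + 464424 = 464424 + √90382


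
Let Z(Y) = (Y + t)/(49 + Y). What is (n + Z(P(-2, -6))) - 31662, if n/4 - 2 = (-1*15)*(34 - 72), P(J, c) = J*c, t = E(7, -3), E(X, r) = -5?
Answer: -1791807/61 ≈ -29374.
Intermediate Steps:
t = -5
Z(Y) = (-5 + Y)/(49 + Y) (Z(Y) = (Y - 5)/(49 + Y) = (-5 + Y)/(49 + Y))
n = 2288 (n = 8 + 4*((-1*15)*(34 - 72)) = 8 + 4*(-15*(-38)) = 8 + 4*570 = 8 + 2280 = 2288)
(n + Z(P(-2, -6))) - 31662 = (2288 + (-5 - 2*(-6))/(49 - 2*(-6))) - 31662 = (2288 + (-5 + 12)/(49 + 12)) - 31662 = (2288 + 7/61) - 31662 = 139575/61 - 31662 = -1791807/61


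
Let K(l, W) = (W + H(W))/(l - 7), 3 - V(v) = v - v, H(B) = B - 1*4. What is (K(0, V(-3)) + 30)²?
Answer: 43264/49 ≈ 882.94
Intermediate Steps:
H(B) = -4 + B (H(B) = B - 4 = -4 + B)
V(v) = 3 (V(v) = 3 - (v - v) = 3 - 1*0 = 3 + 0 = 3)
K(l, W) = (-4 + 2*W)/(-7 + l) (K(l, W) = (W + (-4 + W))/(l - 7) = (-4 + 2*W)/(-7 + l))
(K(0, V(-3)) + 30)² = (2*(-2 + 3)/(-7 + 0) + 30)² = (2*1/(-7) + 30)² = (2*(-⅐)*1 + 30)² = (-2/7 + 30)² = (208/7)² = 43264/49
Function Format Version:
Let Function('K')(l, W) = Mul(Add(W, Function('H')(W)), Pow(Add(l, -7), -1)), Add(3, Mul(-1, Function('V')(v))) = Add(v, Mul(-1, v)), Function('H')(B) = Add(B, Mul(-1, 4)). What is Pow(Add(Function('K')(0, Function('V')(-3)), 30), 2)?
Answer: Rational(43264, 49) ≈ 882.94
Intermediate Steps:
Function('H')(B) = Add(-4, B) (Function('H')(B) = Add(B, -4) = Add(-4, B))
Function('V')(v) = 3 (Function('V')(v) = Add(3, Mul(-1, Add(v, Mul(-1, v)))) = Add(3, Mul(-1, 0)) = Add(3, 0) = 3)
Function('K')(l, W) = Mul(Pow(Add(-7, l), -1), Add(-4, Mul(2, W))) (Function('K')(l, W) = Mul(Add(W, Add(-4, W)), Pow(Add(l, -7), -1)) = Mul(Add(-4, Mul(2, W)), Pow(Add(-7, l), -1)) = Mul(Pow(Add(-7, l), -1), Add(-4, Mul(2, W))))
Pow(Add(Function('K')(0, Function('V')(-3)), 30), 2) = Pow(Add(Mul(2, Pow(Add(-7, 0), -1), Add(-2, 3)), 30), 2) = Pow(Add(Mul(2, Pow(-7, -1), 1), 30), 2) = Pow(Add(Mul(2, Rational(-1, 7), 1), 30), 2) = Pow(Add(Rational(-2, 7), 30), 2) = Pow(Rational(208, 7), 2) = Rational(43264, 49)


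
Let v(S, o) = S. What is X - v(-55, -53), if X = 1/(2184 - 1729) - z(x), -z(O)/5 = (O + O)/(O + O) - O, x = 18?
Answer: -13649/455 ≈ -29.998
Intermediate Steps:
z(O) = -5 + 5*O (z(O) = -5*((O + O)/(O + O) - O) = -5*((2*O)/((2*O)) - O) = -5*((2*O)*(1/(2*O)) - O) = -5*(1 - O) = -5 + 5*O)
X = -38674/455 (X = 1/(2184 - 1729) - (-5 + 5*18) = 1/455 - (-5 + 90) = 1/455 - 1*85 = 1/455 - 85 = -38674/455 ≈ -84.998)
X - v(-55, -53) = -38674/455 - 1*(-55) = -38674/455 + 55 = -13649/455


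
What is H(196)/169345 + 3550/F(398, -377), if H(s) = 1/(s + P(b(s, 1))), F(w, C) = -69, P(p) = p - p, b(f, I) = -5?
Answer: -117830250931/2290221780 ≈ -51.449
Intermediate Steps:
P(p) = 0
H(s) = 1/s (H(s) = 1/(s + 0) = 1/s)
H(196)/169345 + 3550/F(398, -377) = 1/(196*169345) + 3550/(-69) = (1/196)*(1/169345) + 3550*(-1/69) = 1/33191620 - 3550/69 = -117830250931/2290221780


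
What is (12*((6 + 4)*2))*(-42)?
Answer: -10080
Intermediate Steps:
(12*((6 + 4)*2))*(-42) = (12*(10*2))*(-42) = (12*20)*(-42) = 240*(-42) = -10080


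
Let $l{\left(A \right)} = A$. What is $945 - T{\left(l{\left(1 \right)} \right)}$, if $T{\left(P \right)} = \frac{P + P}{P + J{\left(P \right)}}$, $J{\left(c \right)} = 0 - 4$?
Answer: $\frac{2837}{3} \approx 945.67$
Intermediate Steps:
$J{\left(c \right)} = -4$
$T{\left(P \right)} = \frac{2 P}{-4 + P}$ ($T{\left(P \right)} = \frac{P + P}{P - 4} = \frac{2 P}{-4 + P}$)
$945 - T{\left(l{\left(1 \right)} \right)} = 945 - 2 \cdot 1 \frac{1}{-4 + 1} = 945 - 2 \cdot 1 \frac{1}{-3} = 945 - 2 \cdot 1 \left(- \frac{1}{3}\right) = 945 - - \frac{2}{3} = 945 + \frac{2}{3} = \frac{2837}{3}$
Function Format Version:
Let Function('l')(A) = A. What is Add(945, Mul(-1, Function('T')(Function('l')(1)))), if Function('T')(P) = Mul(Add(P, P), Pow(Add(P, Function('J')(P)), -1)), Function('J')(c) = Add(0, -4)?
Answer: Rational(2837, 3) ≈ 945.67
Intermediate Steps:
Function('J')(c) = -4
Function('T')(P) = Mul(2, P, Pow(Add(-4, P), -1)) (Function('T')(P) = Mul(Add(P, P), Pow(Add(P, -4), -1)) = Mul(Mul(2, P), Pow(Add(-4, P), -1)) = Mul(2, P, Pow(Add(-4, P), -1)))
Add(945, Mul(-1, Function('T')(Function('l')(1)))) = Add(945, Mul(-1, Mul(2, 1, Pow(Add(-4, 1), -1)))) = Add(945, Mul(-1, Mul(2, 1, Pow(-3, -1)))) = Add(945, Mul(-1, Mul(2, 1, Rational(-1, 3)))) = Add(945, Mul(-1, Rational(-2, 3))) = Add(945, Rational(2, 3)) = Rational(2837, 3)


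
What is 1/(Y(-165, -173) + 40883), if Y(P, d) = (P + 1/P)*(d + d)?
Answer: 165/16165891 ≈ 1.0207e-5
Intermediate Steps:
Y(P, d) = 2*d*(P + 1/P) (Y(P, d) = (P + 1/P)*(2*d) = 2*d*(P + 1/P))
1/(Y(-165, -173) + 40883) = 1/(2*(-173)*(1 + (-165)**2)/(-165) + 40883) = 1/(2*(-173)*(-1/165)*(1 + 27225) + 40883) = 1/(2*(-173)*(-1/165)*27226 + 40883) = 1/(9420196/165 + 40883) = 1/(16165891/165) = 165/16165891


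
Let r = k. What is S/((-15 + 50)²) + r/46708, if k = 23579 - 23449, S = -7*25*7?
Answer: -23289/23354 ≈ -0.99722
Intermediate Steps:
S = -1225 (S = -175*7 = -1225)
k = 130
r = 130
S/((-15 + 50)²) + r/46708 = -1225/(-15 + 50)² + 130/46708 = -1225/(35²) + 130*(1/46708) = -1225/1225 + 65/23354 = -1225*1/1225 + 65/23354 = -1 + 65/23354 = -23289/23354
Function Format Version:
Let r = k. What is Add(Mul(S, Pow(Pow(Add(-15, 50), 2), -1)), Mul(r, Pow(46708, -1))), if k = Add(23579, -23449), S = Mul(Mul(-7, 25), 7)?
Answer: Rational(-23289, 23354) ≈ -0.99722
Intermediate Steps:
S = -1225 (S = Mul(-175, 7) = -1225)
k = 130
r = 130
Add(Mul(S, Pow(Pow(Add(-15, 50), 2), -1)), Mul(r, Pow(46708, -1))) = Add(Mul(-1225, Pow(Pow(Add(-15, 50), 2), -1)), Mul(130, Pow(46708, -1))) = Add(Mul(-1225, Pow(Pow(35, 2), -1)), Mul(130, Rational(1, 46708))) = Add(Mul(-1225, Pow(1225, -1)), Rational(65, 23354)) = Add(Mul(-1225, Rational(1, 1225)), Rational(65, 23354)) = Add(-1, Rational(65, 23354)) = Rational(-23289, 23354)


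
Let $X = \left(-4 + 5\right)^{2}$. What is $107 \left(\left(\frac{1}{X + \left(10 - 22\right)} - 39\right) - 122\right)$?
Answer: $- \frac{189604}{11} \approx -17237.0$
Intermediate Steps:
$X = 1$ ($X = 1^{2} = 1$)
$107 \left(\left(\frac{1}{X + \left(10 - 22\right)} - 39\right) - 122\right) = 107 \left(\left(\frac{1}{1 + \left(10 - 22\right)} - 39\right) - 122\right) = 107 \left(\left(\frac{1}{1 - 12} - 39\right) - 122\right) = 107 \left(\left(\frac{1}{-11} - 39\right) - 122\right) = 107 \left(\left(- \frac{1}{11} - 39\right) - 122\right) = 107 \left(- \frac{430}{11} - 122\right) = 107 \left(- \frac{1772}{11}\right) = - \frac{189604}{11}$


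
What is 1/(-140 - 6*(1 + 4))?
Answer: -1/170 ≈ -0.0058824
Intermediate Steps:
1/(-140 - 6*(1 + 4)) = 1/(-140 - 6*5) = 1/(-140 - 30) = 1/(-170) = -1/170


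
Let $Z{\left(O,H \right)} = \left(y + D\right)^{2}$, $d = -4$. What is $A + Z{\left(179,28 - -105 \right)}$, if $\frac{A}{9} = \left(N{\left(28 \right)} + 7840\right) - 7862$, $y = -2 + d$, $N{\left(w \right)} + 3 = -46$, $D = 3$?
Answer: $-630$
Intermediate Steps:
$N{\left(w \right)} = -49$ ($N{\left(w \right)} = -3 - 46 = -49$)
$y = -6$ ($y = -2 - 4 = -6$)
$Z{\left(O,H \right)} = 9$ ($Z{\left(O,H \right)} = \left(-6 + 3\right)^{2} = \left(-3\right)^{2} = 9$)
$A = -639$ ($A = 9 \left(\left(-49 + 7840\right) - 7862\right) = 9 \left(7791 - 7862\right) = 9 \left(-71\right) = -639$)
$A + Z{\left(179,28 - -105 \right)} = -639 + 9 = -630$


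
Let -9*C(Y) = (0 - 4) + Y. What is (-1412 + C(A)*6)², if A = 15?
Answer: 18130564/9 ≈ 2.0145e+6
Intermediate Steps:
C(Y) = 4/9 - Y/9 (C(Y) = -((0 - 4) + Y)/9 = -(-4 + Y)/9 = 4/9 - Y/9)
(-1412 + C(A)*6)² = (-1412 + (4/9 - ⅑*15)*6)² = (-1412 + (4/9 - 5/3)*6)² = (-1412 - 11/9*6)² = (-1412 - 22/3)² = (-4258/3)² = 18130564/9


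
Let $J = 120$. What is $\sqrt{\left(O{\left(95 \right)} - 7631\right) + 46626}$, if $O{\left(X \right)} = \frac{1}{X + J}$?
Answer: $\frac{\sqrt{1802544090}}{215} \approx 197.47$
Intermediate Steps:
$O{\left(X \right)} = \frac{1}{120 + X}$ ($O{\left(X \right)} = \frac{1}{X + 120} = \frac{1}{120 + X}$)
$\sqrt{\left(O{\left(95 \right)} - 7631\right) + 46626} = \sqrt{\left(\frac{1}{120 + 95} - 7631\right) + 46626} = \sqrt{\left(\frac{1}{215} - 7631\right) + 46626} = \sqrt{- \frac{1640664}{215} + 46626} = \sqrt{\frac{8383926}{215}} = \frac{\sqrt{1802544090}}{215}$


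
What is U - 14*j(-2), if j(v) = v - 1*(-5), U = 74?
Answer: 32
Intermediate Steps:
j(v) = 5 + v (j(v) = v + 5 = 5 + v)
U - 14*j(-2) = 74 - 14*(5 - 2) = 74 - 14*3 = 74 - 42 = 32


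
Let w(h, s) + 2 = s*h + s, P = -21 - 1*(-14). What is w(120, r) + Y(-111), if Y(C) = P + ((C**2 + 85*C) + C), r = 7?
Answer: 3613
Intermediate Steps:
P = -7 (P = -21 + 14 = -7)
w(h, s) = -2 + s + h*s (w(h, s) = -2 + (s*h + s) = -2 + (h*s + s) = -2 + (s + h*s) = -2 + s + h*s)
Y(C) = -7 + C**2 + 86*C (Y(C) = -7 + ((C**2 + 85*C) + C) = -7 + (C**2 + 86*C) = -7 + C**2 + 86*C)
w(120, r) + Y(-111) = (-2 + 7 + 120*7) + (-7 + (-111)**2 + 86*(-111)) = (-2 + 7 + 840) + (-7 + 12321 - 9546) = 845 + 2768 = 3613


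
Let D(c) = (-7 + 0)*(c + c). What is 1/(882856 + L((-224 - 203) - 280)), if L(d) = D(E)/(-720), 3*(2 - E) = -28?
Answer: 540/476742359 ≈ 1.1327e-6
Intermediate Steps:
E = 34/3 (E = 2 - ⅓*(-28) = 2 + 28/3 = 34/3 ≈ 11.333)
D(c) = -14*c
L(d) = 119/540 (L(d) = -14*34/3/(-720) = -476/3*(-1/720) = 119/540)
1/(882856 + L((-224 - 203) - 280)) = 1/(882856 + 119/540) = 1/(476742359/540) = 540/476742359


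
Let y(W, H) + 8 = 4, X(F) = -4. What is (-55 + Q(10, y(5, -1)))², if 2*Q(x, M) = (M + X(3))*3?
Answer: 4489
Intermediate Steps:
y(W, H) = -4 (y(W, H) = -8 + 4 = -4)
Q(x, M) = -6 + 3*M/2 (Q(x, M) = ((M - 4)*3)/2 = ((-4 + M)*3)/2 = (-12 + 3*M)/2 = -6 + 3*M/2)
(-55 + Q(10, y(5, -1)))² = (-55 + (-6 + (3/2)*(-4)))² = (-55 + (-6 - 6))² = (-55 - 12)² = (-67)² = 4489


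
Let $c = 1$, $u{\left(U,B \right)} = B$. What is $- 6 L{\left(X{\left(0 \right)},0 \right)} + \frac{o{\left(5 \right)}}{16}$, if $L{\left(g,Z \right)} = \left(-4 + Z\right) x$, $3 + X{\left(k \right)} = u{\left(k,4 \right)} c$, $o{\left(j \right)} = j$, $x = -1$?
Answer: $- \frac{379}{16} \approx -23.688$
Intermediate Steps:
$X{\left(k \right)} = 1$ ($X{\left(k \right)} = -3 + 4 \cdot 1 = -3 + 4 = 1$)
$L{\left(g,Z \right)} = 4 - Z$ ($L{\left(g,Z \right)} = \left(-4 + Z\right) \left(-1\right) = 4 - Z$)
$- 6 L{\left(X{\left(0 \right)},0 \right)} + \frac{o{\left(5 \right)}}{16} = - 6 \left(4 - 0\right) + \frac{5}{16} = - 6 \left(4 + 0\right) + 5 \cdot \frac{1}{16} = \left(-6\right) 4 + \frac{5}{16} = -24 + \frac{5}{16} = - \frac{379}{16}$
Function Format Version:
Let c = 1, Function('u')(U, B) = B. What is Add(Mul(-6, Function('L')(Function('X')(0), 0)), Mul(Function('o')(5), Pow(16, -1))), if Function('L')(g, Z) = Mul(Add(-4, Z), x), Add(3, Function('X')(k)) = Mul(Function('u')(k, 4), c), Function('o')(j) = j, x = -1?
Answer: Rational(-379, 16) ≈ -23.688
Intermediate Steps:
Function('X')(k) = 1 (Function('X')(k) = Add(-3, Mul(4, 1)) = Add(-3, 4) = 1)
Function('L')(g, Z) = Add(4, Mul(-1, Z)) (Function('L')(g, Z) = Mul(Add(-4, Z), -1) = Add(4, Mul(-1, Z)))
Add(Mul(-6, Function('L')(Function('X')(0), 0)), Mul(Function('o')(5), Pow(16, -1))) = Add(Mul(-6, Add(4, Mul(-1, 0))), Mul(5, Pow(16, -1))) = Add(Mul(-6, Add(4, 0)), Mul(5, Rational(1, 16))) = Add(Mul(-6, 4), Rational(5, 16)) = Add(-24, Rational(5, 16)) = Rational(-379, 16)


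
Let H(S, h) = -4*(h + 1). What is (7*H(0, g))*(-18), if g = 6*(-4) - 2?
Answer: -12600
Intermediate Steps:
g = -26 (g = -24 - 2 = -26)
H(S, h) = -4 - 4*h (H(S, h) = -4*(1 + h) = -4 - 4*h)
(7*H(0, g))*(-18) = (7*(-4 - 4*(-26)))*(-18) = (7*(-4 + 104))*(-18) = (7*100)*(-18) = 700*(-18) = -12600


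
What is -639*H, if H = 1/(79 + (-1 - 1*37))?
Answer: -639/41 ≈ -15.585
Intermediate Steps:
H = 1/41 (H = 1/(79 + (-1 - 37)) = 1/(79 - 38) = 1/41 ≈ 0.024390)
-639*H = -639*1/41 = -639/41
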